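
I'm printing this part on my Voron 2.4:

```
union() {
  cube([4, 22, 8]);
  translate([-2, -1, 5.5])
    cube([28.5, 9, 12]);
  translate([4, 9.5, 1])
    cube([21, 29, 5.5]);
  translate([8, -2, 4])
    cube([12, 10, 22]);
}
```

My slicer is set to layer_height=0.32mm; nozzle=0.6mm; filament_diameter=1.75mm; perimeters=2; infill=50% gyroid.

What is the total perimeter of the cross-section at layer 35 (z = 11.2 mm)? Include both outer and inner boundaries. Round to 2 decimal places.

At z = 11.2 mm: the cube is not intersected at this z (z outside [0, 8]); the 28.5×9 cube at (-2, -1) contributes its full rectangle (perimeter 75.00 mm); the cube at (4, 9.5) does not reach this height (z outside [1, 6.5]); the cube at (8, -2) (footprint 12×10) is included at this height (perimeter 44.00 mm); Merging all regions: the regions partially overlap (shared area 108.00 mm²), so the edge portions inside another operand are dropped and the merged outline is re-measured after clipping — boundary = 77.00 mm. Overall, the cross-section is a single solid region. Total boundary length (outer) = 77.00 mm.

77.00 mm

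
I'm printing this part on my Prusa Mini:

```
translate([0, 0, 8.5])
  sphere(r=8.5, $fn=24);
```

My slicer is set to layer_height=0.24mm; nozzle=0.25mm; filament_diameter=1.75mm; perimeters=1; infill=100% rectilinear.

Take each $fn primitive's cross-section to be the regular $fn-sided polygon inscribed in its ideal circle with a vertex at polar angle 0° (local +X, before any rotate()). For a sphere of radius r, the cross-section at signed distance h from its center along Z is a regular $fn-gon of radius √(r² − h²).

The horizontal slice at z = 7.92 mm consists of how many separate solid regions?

At z = 7.92 mm: the r=8.5 sphere contributes a regular 24-gon of circumradius √(8.5²−0.58²) = 8.480. The result has 1 disconnected region.

1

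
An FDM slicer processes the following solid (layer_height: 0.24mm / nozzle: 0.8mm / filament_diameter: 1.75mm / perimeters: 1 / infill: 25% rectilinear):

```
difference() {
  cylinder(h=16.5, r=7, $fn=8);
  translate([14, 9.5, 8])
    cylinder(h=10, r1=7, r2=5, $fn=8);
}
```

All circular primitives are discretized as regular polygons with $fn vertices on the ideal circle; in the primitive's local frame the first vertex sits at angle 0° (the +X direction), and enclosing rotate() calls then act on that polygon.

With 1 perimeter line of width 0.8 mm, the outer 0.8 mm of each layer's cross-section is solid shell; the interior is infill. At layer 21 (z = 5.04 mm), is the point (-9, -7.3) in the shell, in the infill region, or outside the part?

outside

At z = 5.04 mm: the cylinder: section is a regular 8-gon, circumradius r=7; the cone at (14, 9.5) is absent (z outside [8, 18]); Subtracting the remaining from the first: none of the subtracted shapes is present at this height, so the r=7 cylinder is unchanged — 1 connected region. Overall, the cross-section is a single solid region. The nearest boundary edge runs (-7.00, 0.00)→(-4.95, -4.95); distance from the point to it = 4.68 mm. The point is not inside any of the regions above, so it lies outside the cross-section (4.68 mm from the nearest boundary).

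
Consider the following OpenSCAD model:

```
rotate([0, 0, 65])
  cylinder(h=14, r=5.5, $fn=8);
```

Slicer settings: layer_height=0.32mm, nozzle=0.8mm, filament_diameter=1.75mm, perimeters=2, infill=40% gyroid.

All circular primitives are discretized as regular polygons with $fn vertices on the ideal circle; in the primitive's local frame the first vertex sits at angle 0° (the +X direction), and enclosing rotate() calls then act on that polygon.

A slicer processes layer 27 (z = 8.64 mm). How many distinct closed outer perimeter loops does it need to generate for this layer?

At z = 8.64 mm: the cylinder: section is a regular 8-gon, circumradius r=5.5; (rotated 65° about Z; rotation is an isometry so areas/perimeters/island counts are preserved). The result has 1 disconnected region.

1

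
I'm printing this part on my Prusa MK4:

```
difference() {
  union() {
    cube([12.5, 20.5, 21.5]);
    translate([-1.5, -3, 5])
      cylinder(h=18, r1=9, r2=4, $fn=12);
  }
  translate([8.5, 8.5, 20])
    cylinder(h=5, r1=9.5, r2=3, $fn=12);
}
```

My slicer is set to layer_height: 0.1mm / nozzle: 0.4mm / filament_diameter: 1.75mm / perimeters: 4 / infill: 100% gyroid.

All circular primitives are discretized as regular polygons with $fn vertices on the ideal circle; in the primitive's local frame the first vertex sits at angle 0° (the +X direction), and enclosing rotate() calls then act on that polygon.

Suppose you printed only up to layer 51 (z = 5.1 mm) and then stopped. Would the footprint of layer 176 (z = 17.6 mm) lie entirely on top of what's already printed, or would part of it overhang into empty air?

entirely on top

Compare the two slices. At z = 5.1: the 12.5×20.5 cube contributes its full rectangle (area 256.25 mm²); the cone at (-1.5, -3) (r1=9→r2=4) has section circumradius 8.972 here — a regular 12-gon (area = (12/2)·8.972²·sin(360°/12) = 241.50 mm²); Taking the union: the regions partially overlap — summed areas 497.75 mm² minus the doubly-counted overlap 26.01 mm² gives 471.74 mm² — area = 471.74 mm²; the cone at (8.5, 8.5) does not reach this height (z outside [20, 25]); After the difference (first − rest): none of the subtracted shapes is present at this height, so the result so far is unchanged — area = 471.74 mm². At z = 17.6: the 12.5×20.5 cube contributes its full rectangle (area 256.25 mm²); the cone at (-1.5, -3): at t=0.700 of its height the radius interpolates to r₁+(r₂−r₁)t = 5.500, giving a regular 12-gon of that circumradius (area = (12/2)·5.500²·sin(360°/12) = 90.75 mm²); Taking the union: the regions partially overlap — summed areas 347.00 mm² minus the doubly-counted overlap 3.97 mm² gives 343.03 mm² — area = 343.03 mm²; the cone at (8.5, 8.5) is not intersected at this z (z outside [20, 25]); Subtracting the remaining from the first: none of the subtracted shapes is present at this height, so that combined region is unchanged — area = 343.03 mm². Checking containment: the cross-section at z = 17.6 is a subset of the cross-section at z = 5.1.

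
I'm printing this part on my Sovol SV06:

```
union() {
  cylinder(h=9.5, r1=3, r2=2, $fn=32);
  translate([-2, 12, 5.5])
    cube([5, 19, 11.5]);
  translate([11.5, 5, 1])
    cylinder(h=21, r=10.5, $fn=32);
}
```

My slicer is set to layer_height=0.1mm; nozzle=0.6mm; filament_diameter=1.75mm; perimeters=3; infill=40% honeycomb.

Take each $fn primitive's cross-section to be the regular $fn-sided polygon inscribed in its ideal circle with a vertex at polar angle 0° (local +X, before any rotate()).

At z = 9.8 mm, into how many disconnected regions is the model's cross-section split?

At z = 9.8 mm: the cone is absent (z outside [0, 9.5]); the cube at (-2, 12) (footprint 5×19) is included at this height; the r=10.5 cylinder at (11.5, 5) gives a regular 32-gon of circumradius 10.5 (constant along its height); Taking the union: the 2 present regions are separate (no shared area or edge), so areas and boundary lengths simply add and each stays a separate island — 2 connected regions. The result has 2 disconnected regions.

2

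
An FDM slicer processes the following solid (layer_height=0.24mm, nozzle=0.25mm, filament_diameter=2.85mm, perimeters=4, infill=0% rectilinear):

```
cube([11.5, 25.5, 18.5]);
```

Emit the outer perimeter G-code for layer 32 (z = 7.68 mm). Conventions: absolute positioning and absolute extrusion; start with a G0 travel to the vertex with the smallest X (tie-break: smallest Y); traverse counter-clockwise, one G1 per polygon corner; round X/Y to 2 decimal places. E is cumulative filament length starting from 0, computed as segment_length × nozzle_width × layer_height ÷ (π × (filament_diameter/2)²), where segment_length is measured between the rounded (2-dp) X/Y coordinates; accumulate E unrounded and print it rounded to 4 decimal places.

At z = 7.68 mm: the cube (footprint 11.5×25.5) is included at this height. The outline is a single polygon with 4 vertices. Extrusion per mm of travel: 0.25 × 0.24 / (π × 1.425²) = 0.009405. Accumulating E over each segment gives final E = 0.6960.

G0 X0.00 Y0.00 Z7.68
G1 X11.50 Y0.00 E0.1082
G1 X11.50 Y25.50 E0.3480
G1 X0.00 Y25.50 E0.4562
G1 X0.00 Y0.00 E0.6960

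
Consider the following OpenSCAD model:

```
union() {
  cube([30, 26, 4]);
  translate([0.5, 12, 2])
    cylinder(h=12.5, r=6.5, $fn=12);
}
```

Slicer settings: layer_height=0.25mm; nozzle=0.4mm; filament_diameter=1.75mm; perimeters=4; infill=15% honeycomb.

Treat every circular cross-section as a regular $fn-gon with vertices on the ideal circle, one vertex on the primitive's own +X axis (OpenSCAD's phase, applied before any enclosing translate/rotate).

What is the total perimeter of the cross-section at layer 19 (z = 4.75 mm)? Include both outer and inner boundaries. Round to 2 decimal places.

At z = 4.75 mm: the cube is not intersected at this z (z outside [0, 4]); the cylinder at (0.5, 12): section is a regular 12-gon, circumradius r=6.5 (perimeter = 2·12·6.500·sin(180°/12) = 40.38 mm); Combining (union): only the r=6.5 cylinder at (0.5, 12) is present, so the union is just that shape — boundary = 40.38 mm. Overall, the cross-section is a single solid region. Total boundary length (outer) = 40.38 mm.

40.38 mm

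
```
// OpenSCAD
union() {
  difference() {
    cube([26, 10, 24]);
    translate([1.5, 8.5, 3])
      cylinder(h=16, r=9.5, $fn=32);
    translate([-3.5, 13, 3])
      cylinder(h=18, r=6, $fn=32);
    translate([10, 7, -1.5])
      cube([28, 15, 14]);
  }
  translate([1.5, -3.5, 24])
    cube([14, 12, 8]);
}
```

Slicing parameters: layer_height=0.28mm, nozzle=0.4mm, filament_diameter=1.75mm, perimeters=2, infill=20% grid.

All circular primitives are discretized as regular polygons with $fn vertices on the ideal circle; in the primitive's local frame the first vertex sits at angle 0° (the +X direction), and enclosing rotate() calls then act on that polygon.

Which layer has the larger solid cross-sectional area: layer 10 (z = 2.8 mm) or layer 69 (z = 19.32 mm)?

Layer 10 (z = 2.8): the cube (footprint 26×10) is included at this height (area 260.00 mm²); the cylinder at (1.5, 8.5) does not reach this height (z outside [3, 19]); the cylinder at (-3.5, 13) is not intersected at this z (z outside [3, 21]); the cube at (10, 7) (footprint 28×15) is included at this height (area 420.00 mm²); Taking the first minus the rest: starting from the 26×10 cube (260.00 mm²), the 28×15 cube at (10, 7) partially overlaps it — only the 48.00 mm² overlap (of its 420.00 mm²) is removed, clipping the outline — area = 212.00 mm²; the cube at (1.5, -3.5) is absent (z outside [24, 32]); Taking the union: only that combined region is present, so the union is just that shape — area = 212.00 mm². So its area = 212.00 mm². Layer 69 (z = 19.32): the 26×10 cube contributes its full rectangle (area 260.00 mm²); the cylinder at (1.5, 8.5) is not intersected at this z (z outside [3, 19]); the r=6 cylinder at (-3.5, 13) gives a regular 32-gon of circumradius 6 (constant along its height) (area = (32/2)·6.000²·sin(360°/32) = 112.37 mm²); the cube at (10, 7) does not reach this height (z outside [-1.5, 12.5]); Subtracting the remaining from the first: starting from the 26×10 cube (260.00 mm²), the r=6 cylinder at (-3.5, 13) partially overlaps it — only the 1.77 mm² overlap (of its 112.37 mm²) is removed, clipping the outline — area = 258.23 mm²; the cube at (1.5, -3.5) does not reach this height (z outside [24, 32]); Merging all regions: only the result so far is present, so the union is just that shape — area = 258.23 mm². So its area = 258.23 mm². Layer 69 is larger (258.23 vs 212.00 mm²).

layer 69 (z = 19.32 mm)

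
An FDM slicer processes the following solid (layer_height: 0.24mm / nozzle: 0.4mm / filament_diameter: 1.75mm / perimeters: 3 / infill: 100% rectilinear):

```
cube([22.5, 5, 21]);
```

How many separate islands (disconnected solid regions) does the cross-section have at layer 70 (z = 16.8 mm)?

At z = 16.8 mm: the cube (footprint 22.5×5) is included at this height. Overall, the cross-section is a single solid region. Island count = 1.

1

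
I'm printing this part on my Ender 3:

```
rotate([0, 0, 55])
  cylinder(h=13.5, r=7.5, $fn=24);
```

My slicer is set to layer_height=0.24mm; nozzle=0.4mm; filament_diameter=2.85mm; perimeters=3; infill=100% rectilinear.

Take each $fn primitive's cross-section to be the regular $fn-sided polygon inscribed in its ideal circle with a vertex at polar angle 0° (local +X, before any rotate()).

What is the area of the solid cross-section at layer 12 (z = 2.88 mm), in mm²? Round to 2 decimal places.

At z = 2.88 mm: the r=7.5 cylinder contributes a regular 24-gon of circumradius 7.5 (area = (24/2)·7.500²·sin(360°/24) = 174.70 mm²); (whole slice rotated 55° about Z — lengths, areas and connectivity unchanged). Overall, the cross-section is a single solid region. Net area = 174.70 mm².

174.70 mm²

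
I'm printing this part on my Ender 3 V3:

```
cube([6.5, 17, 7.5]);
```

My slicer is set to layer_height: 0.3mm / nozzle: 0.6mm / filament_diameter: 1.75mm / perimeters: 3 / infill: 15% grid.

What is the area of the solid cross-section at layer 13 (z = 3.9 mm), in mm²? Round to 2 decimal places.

At z = 3.9 mm: the cube (footprint 6.5×17) is included at this height (area 110.50 mm²). Overall, the cross-section is a single solid region. Net area = 110.50 mm².

110.50 mm²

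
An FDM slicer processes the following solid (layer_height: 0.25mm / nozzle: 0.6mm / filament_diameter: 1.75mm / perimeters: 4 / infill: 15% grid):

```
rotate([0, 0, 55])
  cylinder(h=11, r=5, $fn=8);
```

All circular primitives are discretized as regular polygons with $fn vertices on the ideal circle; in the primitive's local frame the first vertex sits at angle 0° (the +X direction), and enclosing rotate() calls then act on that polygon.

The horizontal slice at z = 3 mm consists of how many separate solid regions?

At z = 3 mm: the r=5 cylinder gives a regular 8-gon of circumradius 5 (constant along its height); (rotated 55° about Z; rotation is an isometry so areas/perimeters/island counts are preserved). The result has 1 disconnected region.

1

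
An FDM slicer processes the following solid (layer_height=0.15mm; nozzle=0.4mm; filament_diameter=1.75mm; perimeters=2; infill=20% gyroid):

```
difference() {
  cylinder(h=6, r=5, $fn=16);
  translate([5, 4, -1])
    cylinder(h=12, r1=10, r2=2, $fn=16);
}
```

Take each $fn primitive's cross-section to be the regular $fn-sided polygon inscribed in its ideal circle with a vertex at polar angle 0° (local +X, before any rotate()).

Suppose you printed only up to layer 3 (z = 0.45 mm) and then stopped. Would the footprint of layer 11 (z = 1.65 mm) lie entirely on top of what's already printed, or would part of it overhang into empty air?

part overhangs

Compare the two slices. At z = 0.45: the cylinder: section is a regular 16-gon, circumradius r=5 (area = (16/2)·5.000²·sin(360°/16) = 76.54 mm²); the cone at (5, 4) (r1=10→r2=2) has section circumradius 9.033 here — a regular 16-gon (area = (16/2)·9.033²·sin(360°/16) = 249.82 mm²); Taking the first minus the rest: starting from the r=5 cylinder (76.54 mm²), the cone at (5, 4) partially overlaps it — only the 58.28 mm² overlap (of its 249.82 mm²) is removed, clipping the outline — area = 18.26 mm². At z = 1.65: the r=5 cylinder gives a regular 16-gon of circumradius 5 (constant along its height) (area = (16/2)·5.000²·sin(360°/16) = 76.54 mm²); the cone at (5, 4) contributes a regular 16-gon of circumradius 8.233 (interpolated between r1=10 and r2=2 at t=0.221) (area = (16/2)·8.233²·sin(360°/16) = 207.53 mm²); Taking the first minus the rest: starting from the r=5 cylinder (76.54 mm²), the cone at (5, 4) partially overlaps it — only the 50.04 mm² overlap (of its 207.53 mm²) is removed, clipping the outline — area = 26.49 mm². Checking containment: at z = 1.65 the cross-section extends beyond the z = 0.45 cross-section by about 8.24 mm².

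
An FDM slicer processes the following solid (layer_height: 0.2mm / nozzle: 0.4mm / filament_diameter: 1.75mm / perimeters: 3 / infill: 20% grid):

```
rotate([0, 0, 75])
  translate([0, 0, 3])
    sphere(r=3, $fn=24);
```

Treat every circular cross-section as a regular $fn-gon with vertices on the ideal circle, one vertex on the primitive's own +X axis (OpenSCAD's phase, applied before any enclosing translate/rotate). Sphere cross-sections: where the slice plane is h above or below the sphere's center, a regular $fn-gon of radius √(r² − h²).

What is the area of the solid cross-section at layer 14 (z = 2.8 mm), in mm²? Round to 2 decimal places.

At z = 2.8 mm: the r=3 sphere slices to a regular 24-gon of circumradius 2.993 (√(r²−h²) with h=0.2 from center) (area = (24/2)·2.993²·sin(360°/24) = 27.83 mm²); (whole slice rotated 75° about Z — lengths, areas and connectivity unchanged). Overall, the cross-section is a single solid region. Net area = 27.83 mm².

27.83 mm²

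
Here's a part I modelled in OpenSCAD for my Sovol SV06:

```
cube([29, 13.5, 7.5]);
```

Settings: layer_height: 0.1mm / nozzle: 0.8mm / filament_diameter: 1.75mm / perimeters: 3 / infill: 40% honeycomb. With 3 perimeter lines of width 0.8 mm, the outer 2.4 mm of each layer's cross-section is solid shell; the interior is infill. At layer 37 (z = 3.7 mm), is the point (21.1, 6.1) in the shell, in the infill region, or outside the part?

At z = 3.7 mm: the cube is present — its section is the full 29×13.5 rectangle. Overall, the cross-section is a single solid region. The nearest boundary edge runs (0.00, 0.00)→(29.00, 0.00); distance from the point to it = 6.10 mm. The point is inside the cross-section and 6.10 mm from the nearest boundary — more than the 2.4 mm shell width (3 × 0.8), so it's in the infill interior.

infill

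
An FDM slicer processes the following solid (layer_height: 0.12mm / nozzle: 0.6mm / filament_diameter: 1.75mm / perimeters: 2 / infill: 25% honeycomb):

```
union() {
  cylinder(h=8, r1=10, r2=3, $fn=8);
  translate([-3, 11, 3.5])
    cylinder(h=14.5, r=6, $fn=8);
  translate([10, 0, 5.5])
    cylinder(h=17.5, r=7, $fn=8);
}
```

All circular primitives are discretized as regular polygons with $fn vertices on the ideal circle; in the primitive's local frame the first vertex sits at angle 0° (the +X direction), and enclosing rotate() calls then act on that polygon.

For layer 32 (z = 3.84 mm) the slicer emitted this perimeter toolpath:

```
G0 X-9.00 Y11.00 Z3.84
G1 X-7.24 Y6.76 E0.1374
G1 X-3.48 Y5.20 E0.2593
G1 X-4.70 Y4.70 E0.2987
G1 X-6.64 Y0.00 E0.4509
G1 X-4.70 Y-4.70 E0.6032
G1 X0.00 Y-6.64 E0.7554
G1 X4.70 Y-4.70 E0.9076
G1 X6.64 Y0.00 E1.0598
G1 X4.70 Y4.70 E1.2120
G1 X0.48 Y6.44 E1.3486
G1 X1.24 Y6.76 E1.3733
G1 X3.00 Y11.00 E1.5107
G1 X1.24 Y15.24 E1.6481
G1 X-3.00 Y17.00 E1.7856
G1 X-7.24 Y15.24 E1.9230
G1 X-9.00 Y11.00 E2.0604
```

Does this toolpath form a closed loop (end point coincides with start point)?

yes

Start point (G0): (-9.00, 11.00). End point (last G1): the path returns to the start — closed.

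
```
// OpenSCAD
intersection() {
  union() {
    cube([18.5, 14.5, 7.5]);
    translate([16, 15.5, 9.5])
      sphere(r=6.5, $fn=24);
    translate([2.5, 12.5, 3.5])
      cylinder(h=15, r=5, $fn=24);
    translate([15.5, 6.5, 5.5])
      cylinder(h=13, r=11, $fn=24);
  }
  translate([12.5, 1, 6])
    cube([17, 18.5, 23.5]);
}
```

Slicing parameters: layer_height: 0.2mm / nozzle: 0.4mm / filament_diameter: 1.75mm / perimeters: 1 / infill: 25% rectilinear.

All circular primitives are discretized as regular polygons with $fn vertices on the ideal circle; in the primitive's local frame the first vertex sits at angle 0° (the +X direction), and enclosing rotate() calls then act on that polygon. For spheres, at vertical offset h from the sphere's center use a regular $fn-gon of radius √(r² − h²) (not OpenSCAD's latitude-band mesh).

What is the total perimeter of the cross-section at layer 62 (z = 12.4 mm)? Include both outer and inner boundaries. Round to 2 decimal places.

At z = 12.4 mm: the cube is absent (z outside [0, 7.5]); the sphere at (16, 15.5): section is a regular 24-gon, circumradius = √(r²−h²) = √(6.5²−2.9²) = 5.817 (perimeter = 2·24·5.817·sin(180°/24) = 36.45 mm); the cylinder at (2.5, 12.5): section is a regular 24-gon, circumradius r=5 (perimeter = 2·24·5.000·sin(180°/24) = 31.33 mm); the r=11 cylinder at (15.5, 6.5) gives a regular 24-gon of circumradius 11 (constant along its height) (perimeter = 2·24·11.000·sin(180°/24) = 68.92 mm); Taking the union: the regions partially overlap (shared area 75.43 mm²), so the edge portions inside another operand are dropped and the merged outline is re-measured after clipping — boundary = 92.47 mm; the cube at (12.5, 1) (footprint 17×18.5) is included at this height (perimeter 71.00 mm); Keeping only the common overlap: the 17×18.5 cube at (12.5, 1) partially overlaps the result so far; clipping to the common part keeps 221.90 mm² — boundary = 59.45 mm. Overall, the cross-section is a single solid region. Total boundary length (outer) = 59.45 mm.

59.45 mm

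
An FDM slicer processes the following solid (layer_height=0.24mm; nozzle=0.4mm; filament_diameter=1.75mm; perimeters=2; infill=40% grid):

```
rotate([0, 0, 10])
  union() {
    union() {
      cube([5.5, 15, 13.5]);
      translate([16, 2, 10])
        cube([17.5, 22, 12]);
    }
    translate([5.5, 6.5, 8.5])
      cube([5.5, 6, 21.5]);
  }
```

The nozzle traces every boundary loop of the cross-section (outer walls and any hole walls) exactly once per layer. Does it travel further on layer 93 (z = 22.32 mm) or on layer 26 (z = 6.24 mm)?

Layer 93 (z = 22.32): the cube does not reach this height (z outside [0, 13.5]); the cube at (16, 2) is absent (z outside [10, 22]); Merging all regions: nothing is present at this height; the cube at (5.5, 6.5) (footprint 5.5×6) is included at this height (perimeter 23.00 mm); Merging all regions: only the 5.5×6 cube at (5.5, 6.5) is present, so the union is just that shape — boundary = 23.00 mm; (rotated 10° about Z; rotation is an isometry so areas/perimeters/island counts are preserved). So its perimeter = 23.00 mm. Layer 26 (z = 6.24): the cube is present — its section is the full 5.5×15 rectangle (perimeter 41.00 mm); the cube at (16, 2) is absent (z outside [10, 22]); Merging all regions: only the 5.5×15 cube is present, so the union is just that shape — boundary = 41.00 mm; the cube at (5.5, 6.5) does not reach this height (z outside [8.5, 30]); Merging all regions: only that combined region is present, so the union is just that shape — boundary = 41.00 mm; (whole slice rotated 10° about Z — lengths, areas and connectivity unchanged). So its perimeter = 41.00 mm. Layer 26 is larger (41.00 vs 23.00 mm).

layer 26 (z = 6.24 mm)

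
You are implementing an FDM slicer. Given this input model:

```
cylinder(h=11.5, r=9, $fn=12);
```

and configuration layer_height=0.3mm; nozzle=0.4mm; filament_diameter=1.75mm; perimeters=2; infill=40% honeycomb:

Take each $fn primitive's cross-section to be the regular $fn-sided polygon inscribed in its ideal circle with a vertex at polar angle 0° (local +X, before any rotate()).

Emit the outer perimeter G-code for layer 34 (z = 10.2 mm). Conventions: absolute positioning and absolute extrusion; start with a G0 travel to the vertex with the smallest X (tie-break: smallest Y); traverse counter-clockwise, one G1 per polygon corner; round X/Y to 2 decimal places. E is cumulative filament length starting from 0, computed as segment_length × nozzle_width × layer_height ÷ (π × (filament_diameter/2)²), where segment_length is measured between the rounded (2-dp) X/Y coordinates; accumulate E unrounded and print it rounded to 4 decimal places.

G0 X-9.00 Y0.00 Z10.20
G1 X-7.79 Y-4.50 E0.2325
G1 X-4.50 Y-7.79 E0.4646
G1 X0.00 Y-9.00 E0.6971
G1 X4.50 Y-7.79 E0.9296
G1 X7.79 Y-4.50 E1.1617
G1 X9.00 Y0.00 E1.3942
G1 X7.79 Y4.50 E1.6267
G1 X4.50 Y7.79 E1.8588
G1 X0.00 Y9.00 E2.0913
G1 X-4.50 Y7.79 E2.3237
G1 X-7.79 Y4.50 E2.5559
G1 X-9.00 Y0.00 E2.7884

At z = 10.2 mm: the r=9 cylinder gives a regular 12-gon of circumradius 9 (constant along its height). The outline is a single polygon with 12 vertices. Extrusion per mm of travel: 0.4 × 0.3 / (π × 0.875²) = 0.049890. Accumulating E over each segment gives final E = 2.7884.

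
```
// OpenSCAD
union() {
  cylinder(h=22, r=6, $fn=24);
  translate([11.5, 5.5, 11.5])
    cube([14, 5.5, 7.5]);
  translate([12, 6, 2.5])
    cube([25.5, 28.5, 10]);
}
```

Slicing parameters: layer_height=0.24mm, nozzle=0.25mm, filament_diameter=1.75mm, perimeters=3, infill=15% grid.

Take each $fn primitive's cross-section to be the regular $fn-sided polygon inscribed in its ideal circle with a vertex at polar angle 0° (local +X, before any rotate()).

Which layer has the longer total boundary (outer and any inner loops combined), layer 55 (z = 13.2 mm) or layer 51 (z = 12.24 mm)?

Layer 55 (z = 13.2): the r=6 cylinder gives a regular 24-gon of circumradius 6 (constant along its height) (perimeter = 2·24·6.000·sin(180°/24) = 37.59 mm); the cube at (11.5, 5.5) (footprint 14×5.5) is included at this height (perimeter 39.00 mm); the cube at (12, 6) is absent (z outside [2.5, 12.5]); Taking the union: the 2 present regions are separate (no shared area or edge), so areas and boundary lengths simply add and each stays a separate island — boundary = 76.59 mm. So its perimeter = 76.59 mm. Layer 51 (z = 12.24): the r=6 cylinder gives a regular 24-gon of circumradius 6 (constant along its height) (perimeter = 2·24·6.000·sin(180°/24) = 37.59 mm); the cube at (11.5, 5.5) is present — its section is the full 14×5.5 rectangle (perimeter 39.00 mm); the cube at (12, 6) (footprint 25.5×28.5) is included at this height (perimeter 108.00 mm); Combining (union): the regions partially overlap (shared area 67.50 mm²), so the edge portions inside another operand are dropped and the merged outline is re-measured after clipping — boundary = 147.59 mm. So its perimeter = 147.59 mm. Layer 51 is larger (147.59 vs 76.59 mm).

layer 51 (z = 12.24 mm)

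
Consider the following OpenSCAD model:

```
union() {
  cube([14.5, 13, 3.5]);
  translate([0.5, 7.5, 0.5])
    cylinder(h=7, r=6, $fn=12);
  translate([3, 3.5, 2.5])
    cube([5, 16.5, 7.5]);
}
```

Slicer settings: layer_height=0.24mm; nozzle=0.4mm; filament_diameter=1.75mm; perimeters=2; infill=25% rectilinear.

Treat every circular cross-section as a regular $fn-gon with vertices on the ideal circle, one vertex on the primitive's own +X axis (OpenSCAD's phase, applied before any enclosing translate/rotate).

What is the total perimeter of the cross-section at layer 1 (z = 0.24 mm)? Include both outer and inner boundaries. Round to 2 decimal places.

At z = 0.24 mm: the cube is present — its section is the full 14.5×13 rectangle (perimeter 55.00 mm); the cylinder at (0.5, 7.5) is not intersected at this z (z outside [0.5, 7.5]); the cube at (3, 3.5) does not reach this height (z outside [2.5, 10]); Taking the union: only the 14.5×13 cube is present, so the union is just that shape — boundary = 55.00 mm. Overall, the cross-section is a single solid region. Total boundary length (outer) = 55.00 mm.

55.00 mm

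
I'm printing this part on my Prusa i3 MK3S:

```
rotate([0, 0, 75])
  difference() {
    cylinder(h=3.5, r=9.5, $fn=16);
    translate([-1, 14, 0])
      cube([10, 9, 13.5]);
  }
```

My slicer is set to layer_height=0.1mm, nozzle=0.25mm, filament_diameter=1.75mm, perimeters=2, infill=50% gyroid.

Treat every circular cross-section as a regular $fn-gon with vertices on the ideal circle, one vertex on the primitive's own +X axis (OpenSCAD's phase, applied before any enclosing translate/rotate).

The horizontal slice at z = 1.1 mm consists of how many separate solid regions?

At z = 1.1 mm: the r=9.5 cylinder contributes a regular 16-gon of circumradius 9.5; the cube at (-1, 14) (footprint 10×9) is included at this height; Taking the first minus the rest: starting from the r=9.5 cylinder, the 10×9 cube at (-1, 14) misses the remaining region (no effect) — 1 connected region; (rotated 75° about Z; rotation is an isometry so areas/perimeters/island counts are preserved). The result has 1 disconnected region.

1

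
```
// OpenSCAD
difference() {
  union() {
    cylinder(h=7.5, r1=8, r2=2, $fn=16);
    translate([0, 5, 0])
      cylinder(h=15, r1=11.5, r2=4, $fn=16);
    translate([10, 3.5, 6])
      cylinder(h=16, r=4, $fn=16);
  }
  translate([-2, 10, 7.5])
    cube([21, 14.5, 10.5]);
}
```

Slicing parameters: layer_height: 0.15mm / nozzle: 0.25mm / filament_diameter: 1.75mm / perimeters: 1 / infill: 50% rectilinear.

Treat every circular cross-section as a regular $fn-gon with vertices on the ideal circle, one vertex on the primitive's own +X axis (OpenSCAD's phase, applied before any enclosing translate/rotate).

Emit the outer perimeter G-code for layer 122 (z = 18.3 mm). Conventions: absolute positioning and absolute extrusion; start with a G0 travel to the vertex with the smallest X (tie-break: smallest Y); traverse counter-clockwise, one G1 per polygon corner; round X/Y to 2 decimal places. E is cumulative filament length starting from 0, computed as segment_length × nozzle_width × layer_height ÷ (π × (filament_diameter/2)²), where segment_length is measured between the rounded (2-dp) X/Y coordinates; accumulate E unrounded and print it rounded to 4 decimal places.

G0 X6.00 Y3.50 Z18.30
G1 X6.30 Y1.97 E0.0243
G1 X7.17 Y0.67 E0.0487
G1 X8.47 Y-0.20 E0.0731
G1 X10.00 Y-0.50 E0.0974
G1 X11.53 Y-0.20 E0.1217
G1 X12.83 Y0.67 E0.1461
G1 X13.70 Y1.97 E0.1705
G1 X14.00 Y3.50 E0.1948
G1 X13.70 Y5.03 E0.2191
G1 X12.83 Y6.33 E0.2435
G1 X11.53 Y7.20 E0.2679
G1 X10.00 Y7.50 E0.2922
G1 X8.47 Y7.20 E0.3165
G1 X7.17 Y6.33 E0.3409
G1 X6.30 Y5.03 E0.3653
G1 X6.00 Y3.50 E0.3896

At z = 18.3 mm: the cone is not intersected at this z (z outside [0, 7.5]); the cone at (0, 5) is absent (z outside [0, 15]); the r=4 cylinder at (10, 3.5) gives a regular 16-gon of circumradius 4 (constant along its height); Combining (union): only the r=4 cylinder at (10, 3.5) is present, so the union is just that shape — 1 connected region; the cube at (-2, 10) is not intersected at this z (z outside [7.5, 18]); Taking the first minus the rest: none of the subtracted shapes is present at this height, so the result so far is unchanged — 1 connected region. The outline is a single polygon with 16 vertices. Extrusion per mm of travel: 0.25 × 0.15 / (π × 0.875²) = 0.015591. Accumulating E over each segment gives final E = 0.3896.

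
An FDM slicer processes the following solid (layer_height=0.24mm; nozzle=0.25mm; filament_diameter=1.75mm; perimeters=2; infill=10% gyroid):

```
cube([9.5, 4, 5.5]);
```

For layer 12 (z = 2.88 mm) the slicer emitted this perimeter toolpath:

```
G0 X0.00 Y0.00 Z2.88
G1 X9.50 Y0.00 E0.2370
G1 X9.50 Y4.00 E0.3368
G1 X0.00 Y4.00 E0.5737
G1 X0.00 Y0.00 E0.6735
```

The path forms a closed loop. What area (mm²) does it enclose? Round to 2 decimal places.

Apply the shoelace formula to the sequence of (X, Y) vertices; enclosed area = 38.00 mm².

38.00 mm²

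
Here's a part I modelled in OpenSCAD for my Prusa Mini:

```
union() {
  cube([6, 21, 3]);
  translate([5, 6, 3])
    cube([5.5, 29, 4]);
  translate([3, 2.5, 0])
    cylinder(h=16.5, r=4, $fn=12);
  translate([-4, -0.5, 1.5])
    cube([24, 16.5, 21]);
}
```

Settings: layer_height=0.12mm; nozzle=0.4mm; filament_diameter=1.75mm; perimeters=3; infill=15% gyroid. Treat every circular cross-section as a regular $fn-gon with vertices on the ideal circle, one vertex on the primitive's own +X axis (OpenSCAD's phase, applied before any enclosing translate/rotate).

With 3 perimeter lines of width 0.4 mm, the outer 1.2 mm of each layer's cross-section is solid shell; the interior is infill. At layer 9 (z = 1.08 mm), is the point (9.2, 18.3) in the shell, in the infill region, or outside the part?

outside

At z = 1.08 mm: the cube is present — its section is the full 6×21 rectangle; the cube at (5, 6) does not reach this height (z outside [3, 7]); the r=4 cylinder at (3, 2.5) gives a regular 12-gon of circumradius 4 (constant along its height); the cube at (-4, -0.5) is not intersected at this z (z outside [1.5, 22.5]); Combining (union): the regions partially overlap (shared area 35.86 mm²), so overlapping operands fuse into one piece — 1 connected region. Overall, the cross-section is a single solid region. The nearest boundary edge runs (6.00, 21.00)→(6.00, 4.96); distance from the point to it = 3.20 mm. The point is not inside any of the regions above, so it lies outside the cross-section (3.20 mm from the nearest boundary).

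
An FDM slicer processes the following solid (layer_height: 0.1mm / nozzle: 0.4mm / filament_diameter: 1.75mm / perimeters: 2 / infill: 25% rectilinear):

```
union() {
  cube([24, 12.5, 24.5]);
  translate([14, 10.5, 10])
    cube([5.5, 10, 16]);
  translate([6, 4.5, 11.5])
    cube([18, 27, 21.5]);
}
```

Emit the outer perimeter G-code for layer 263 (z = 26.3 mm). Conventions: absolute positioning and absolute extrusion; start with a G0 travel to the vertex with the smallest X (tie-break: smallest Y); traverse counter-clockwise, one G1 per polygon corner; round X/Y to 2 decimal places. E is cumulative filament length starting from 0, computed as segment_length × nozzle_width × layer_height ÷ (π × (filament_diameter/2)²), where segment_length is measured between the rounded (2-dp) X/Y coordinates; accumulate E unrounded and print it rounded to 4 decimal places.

G0 X6.00 Y4.50 Z26.30
G1 X24.00 Y4.50 E0.2993
G1 X24.00 Y31.50 E0.7484
G1 X6.00 Y31.50 E1.0477
G1 X6.00 Y4.50 E1.4967

At z = 26.3 mm: the cube does not reach this height (z outside [0, 24.5]); the cube at (14, 10.5) is absent (z outside [10, 26]); the 18×27 cube at (6, 4.5) contributes its full rectangle; Taking the union: only the 18×27 cube at (6, 4.5) is present, so the union is just that shape — 1 connected region. The outline is a single polygon with 4 vertices. Extrusion per mm of travel: 0.4 × 0.1 / (π × 0.875²) = 0.016630. Accumulating E over each segment gives final E = 1.4967.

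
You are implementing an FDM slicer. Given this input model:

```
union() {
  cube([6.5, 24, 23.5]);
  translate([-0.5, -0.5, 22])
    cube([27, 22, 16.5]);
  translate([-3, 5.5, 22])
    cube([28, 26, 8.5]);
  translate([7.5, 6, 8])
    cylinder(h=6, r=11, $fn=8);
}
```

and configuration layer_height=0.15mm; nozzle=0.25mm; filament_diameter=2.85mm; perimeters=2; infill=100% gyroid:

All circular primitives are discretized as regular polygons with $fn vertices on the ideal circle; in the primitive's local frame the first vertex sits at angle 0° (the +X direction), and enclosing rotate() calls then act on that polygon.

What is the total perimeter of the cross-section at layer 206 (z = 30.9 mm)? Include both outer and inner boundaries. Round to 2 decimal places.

98.00 mm

At z = 30.9 mm: the cube does not reach this height (z outside [0, 23.5]); the cube at (-0.5, -0.5) (footprint 27×22) is included at this height (perimeter 98.00 mm); the cube at (-3, 5.5) is not intersected at this z (z outside [22, 30.5]); the cylinder at (7.5, 6) does not reach this height (z outside [8, 14]); Taking the union: only the 27×22 cube at (-0.5, -0.5) is present, so the union is just that shape — boundary = 98.00 mm. Overall, the cross-section is a single solid region. Total boundary length (outer) = 98.00 mm.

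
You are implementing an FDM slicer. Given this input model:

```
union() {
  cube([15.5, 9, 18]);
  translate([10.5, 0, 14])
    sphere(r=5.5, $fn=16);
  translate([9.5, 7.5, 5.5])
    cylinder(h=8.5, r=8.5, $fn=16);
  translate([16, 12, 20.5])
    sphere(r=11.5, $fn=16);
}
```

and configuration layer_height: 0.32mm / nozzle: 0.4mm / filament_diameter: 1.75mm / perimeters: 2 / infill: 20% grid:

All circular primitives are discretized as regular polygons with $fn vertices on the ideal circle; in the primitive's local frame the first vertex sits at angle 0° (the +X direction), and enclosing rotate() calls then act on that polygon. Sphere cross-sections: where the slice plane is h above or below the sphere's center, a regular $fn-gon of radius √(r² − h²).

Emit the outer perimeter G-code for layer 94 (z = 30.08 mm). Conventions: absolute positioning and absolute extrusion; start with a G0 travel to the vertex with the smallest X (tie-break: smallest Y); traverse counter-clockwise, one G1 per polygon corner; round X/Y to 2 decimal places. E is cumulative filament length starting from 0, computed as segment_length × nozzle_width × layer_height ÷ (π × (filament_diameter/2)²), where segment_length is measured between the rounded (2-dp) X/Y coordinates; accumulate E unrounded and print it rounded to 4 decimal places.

G0 X9.64 Y12.00 Z30.08
G1 X10.12 Y9.57 E0.1318
G1 X11.50 Y7.50 E0.2642
G1 X13.57 Y6.12 E0.3966
G1 X16.00 Y5.64 E0.5284
G1 X18.43 Y6.12 E0.6602
G1 X20.50 Y7.50 E0.7926
G1 X21.88 Y9.57 E0.9250
G1 X22.36 Y12.00 E1.0568
G1 X21.88 Y14.43 E1.1886
G1 X20.50 Y16.50 E1.3210
G1 X18.43 Y17.88 E1.4534
G1 X16.00 Y18.36 E1.5852
G1 X13.57 Y17.88 E1.7171
G1 X11.50 Y16.50 E1.8494
G1 X10.12 Y14.43 E1.9818
G1 X9.64 Y12.00 E2.1137

At z = 30.08 mm: the cube is not intersected at this z (z outside [0, 18]); the sphere at (10.5, 0) is not intersected at this z (|z−center|=16.080 > r=5.5); the cylinder at (9.5, 7.5) does not reach this height (z outside [5.5, 14]); the r=11.5 sphere at (16, 12) contributes a regular 16-gon of circumradius √(11.5²−9.58²) = 6.362; Combining (union): only the r=11.5 sphere at (16, 12) is present, so the union is just that shape — 1 connected region. The outline is a single polygon with 16 vertices. Extrusion per mm of travel: 0.4 × 0.32 / (π × 0.875²) = 0.053216. Accumulating E over each segment gives final E = 2.1137.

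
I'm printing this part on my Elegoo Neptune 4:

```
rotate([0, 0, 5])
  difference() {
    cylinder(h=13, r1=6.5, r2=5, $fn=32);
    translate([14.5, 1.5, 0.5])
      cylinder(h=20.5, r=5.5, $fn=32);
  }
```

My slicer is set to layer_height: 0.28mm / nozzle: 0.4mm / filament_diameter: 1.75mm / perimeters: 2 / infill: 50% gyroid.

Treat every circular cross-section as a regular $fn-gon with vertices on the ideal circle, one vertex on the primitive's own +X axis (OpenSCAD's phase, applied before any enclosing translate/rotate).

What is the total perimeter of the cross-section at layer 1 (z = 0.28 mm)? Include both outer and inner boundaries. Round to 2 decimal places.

40.57 mm

At z = 0.28 mm: the cone (r1=6.5→r2=5) has section circumradius 6.468 here — a regular 32-gon (perimeter = 2·32·6.468·sin(180°/32) = 40.57 mm); the cylinder at (14.5, 1.5) is absent (z outside [0.5, 21]); After the difference (first − rest): none of the subtracted shapes is present at this height, so the cone is unchanged — boundary = 40.57 mm; (rotated 5° about Z; rotation is an isometry so areas/perimeters/island counts are preserved). Overall, the cross-section is a single solid region. Total boundary length (outer) = 40.57 mm.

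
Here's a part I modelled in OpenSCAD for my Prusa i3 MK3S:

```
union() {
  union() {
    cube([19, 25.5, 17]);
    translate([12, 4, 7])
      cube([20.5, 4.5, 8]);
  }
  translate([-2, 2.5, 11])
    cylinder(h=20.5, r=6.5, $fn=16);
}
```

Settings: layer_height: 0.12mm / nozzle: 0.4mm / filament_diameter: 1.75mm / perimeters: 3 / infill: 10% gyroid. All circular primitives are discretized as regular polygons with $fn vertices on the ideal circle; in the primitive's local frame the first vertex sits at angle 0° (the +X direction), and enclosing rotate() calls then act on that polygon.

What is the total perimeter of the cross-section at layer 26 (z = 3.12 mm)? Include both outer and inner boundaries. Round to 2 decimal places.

89.00 mm

At z = 3.12 mm: the 19×25.5 cube contributes its full rectangle (perimeter 89.00 mm); the cube at (12, 4) is absent (z outside [7, 15]); Taking the union: only the 19×25.5 cube is present, so the union is just that shape — boundary = 89.00 mm; the cylinder at (-2, 2.5) is not intersected at this z (z outside [11, 31.5]); Combining (union): only the result so far is present, so the union is just that shape — boundary = 89.00 mm. Overall, the cross-section is a single solid region. Total boundary length (outer) = 89.00 mm.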